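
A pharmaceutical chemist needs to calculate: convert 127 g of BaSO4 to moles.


M(BaSO4) = 233.4 g/mol
n = mass/M = 127/233.4 = 0.5441 mol

0.5441 mol


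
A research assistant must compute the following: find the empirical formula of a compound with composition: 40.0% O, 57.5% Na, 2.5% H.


Assume 100 g sample. Moles of each element:
  O: 40.0/16.0 = 2.5 mol
  Na: 57.5/22.99 = 2.501 mol
  H: 2.5/1.008 = 2.48 mol
Divide by smallest (2.48):
  O: 2.5/2.48 = 1.01
  Na: 2.501/2.48 = 1.01
  H: 2.48/2.48 = 1.0
Empirical formula: NaOH

NaOH


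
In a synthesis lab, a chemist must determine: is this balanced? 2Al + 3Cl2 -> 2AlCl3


Equation: 2Al + 3Cl2 -> 2AlCl3
Check atoms: Al: 2=2, Cl: 6=6
Balanced

Yes, balanced


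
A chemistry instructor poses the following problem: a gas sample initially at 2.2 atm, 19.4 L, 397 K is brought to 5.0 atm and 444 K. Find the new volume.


P1V1/T1 = P2V2/T2
V2 = P1V1T2/(T1P2)
= 2.2×19.4×444/(397×5.0)
= 9.547 L

9.547 L


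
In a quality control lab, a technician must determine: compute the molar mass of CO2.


M(CO2) = 1×12.01 + 2×16.0
= 12.01 + 32.0
= 44.01 g/mol

44.01 g/mol


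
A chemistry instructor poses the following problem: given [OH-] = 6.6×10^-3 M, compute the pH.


pOH = -log10([OH-]) = -log10(6.6×10^-3)
= 3 - log10(6.6) = 2.18
pH = 14 - pOH = 14 - 2.18 = 11.82

11.82


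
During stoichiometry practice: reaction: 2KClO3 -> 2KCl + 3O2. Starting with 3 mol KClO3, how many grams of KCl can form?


Mole ratio KCl:KClO3 = 2:2
n(KCl) = 3 × 2/2 = 3.000 mol
mass = 3.000 × 74.55 = 223.65 g

223.65 g


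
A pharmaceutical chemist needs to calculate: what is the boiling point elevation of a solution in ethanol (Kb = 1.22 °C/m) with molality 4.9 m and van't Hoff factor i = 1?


ΔTb = Kb × m × i
= 1.22 × 4.9 × 1
= 5.978 °C

5.978 °C


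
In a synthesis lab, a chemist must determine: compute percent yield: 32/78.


% yield = actual/theoretical × 100
= 32/78 × 100
= 41.03%

41.03%


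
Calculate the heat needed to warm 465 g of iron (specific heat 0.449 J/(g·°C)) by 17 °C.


q = mcΔT = 465 × 0.449 × 17
= 3549.35 J

3549.35 J


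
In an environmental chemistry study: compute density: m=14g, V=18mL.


ρ = mass/volume
= 14/18
= 0.778 g/mL

0.778 g/mL


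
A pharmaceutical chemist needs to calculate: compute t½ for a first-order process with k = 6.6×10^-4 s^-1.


t½ = ln2/k = 0.693147/(6.6×10^-4 s^-1)
= 1050 s

1050 s


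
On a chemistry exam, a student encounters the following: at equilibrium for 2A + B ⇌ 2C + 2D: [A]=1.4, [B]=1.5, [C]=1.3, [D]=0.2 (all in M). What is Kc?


Kc = [C]^2[D]^2/([A]^2[B])
= (1.3^2 × 0.2^2)/(1.4^2 × 1.5^1)
= 0.0676/2.94
= 0.02299

0.02299


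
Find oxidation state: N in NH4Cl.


x + 4(+1) + (-1) = 0, so x = -3
Oxidation number: -3

-3


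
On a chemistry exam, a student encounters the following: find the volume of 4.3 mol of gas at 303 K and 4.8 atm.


PV = nRT  (R = 0.08206 L·atm/(mol·K))
V = nRT/P = 4.3×0.08206×303/4.8
= 22.274 L

22.274 L


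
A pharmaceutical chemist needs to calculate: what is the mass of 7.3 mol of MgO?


M(MgO) = 40.31 g/mol
mass = n × M = 7.3 × 40.31 = 294.26 g

294.26 g


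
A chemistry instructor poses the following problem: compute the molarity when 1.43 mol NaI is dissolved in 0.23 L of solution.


M = n/V = 1.43/0.23 = 6.217 mol/L

6.217 M


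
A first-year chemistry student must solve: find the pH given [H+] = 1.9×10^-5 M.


pH = -log10([H+]) = -log10(1.9×10^-5)
= 5 - log10(1.9)
= 5 - 0.28
= 4.72

4.72


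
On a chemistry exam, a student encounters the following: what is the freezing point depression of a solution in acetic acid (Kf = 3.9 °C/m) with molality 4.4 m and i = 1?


ΔTf = Kf × m × i
= 3.9 × 4.4 × 1
= 17.16 °C

17.16 °C


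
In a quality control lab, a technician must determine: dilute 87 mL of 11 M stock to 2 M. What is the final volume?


C1V1 = C2V2
11 × 87 = 2 × V2
V2 = 957/2 = 478.5 mL

478.5 mL


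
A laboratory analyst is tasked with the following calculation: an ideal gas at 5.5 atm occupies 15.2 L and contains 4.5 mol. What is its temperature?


PV = nRT  (R = 0.08206 L·atm/(mol·K))
T = PV/(nR) = 5.5×15.2/(4.5×0.08206)
= 83.60/0.369270
= 226.39 K

226.39 K


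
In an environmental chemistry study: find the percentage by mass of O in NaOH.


M(NaOH) = 1×22.99 + 1×16.0 + 1×1.008 = 39.998 g/mol
Mass of O = 1 × 16.0 = 16.00 g/mol
% O = 16.00/39.998 × 100 = 40.00%

40.00%


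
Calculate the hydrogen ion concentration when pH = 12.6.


[H+] = 10^(-pH) = 10^(-12.6)
= 2.51×10^-13 M

2.51×10^-13 M


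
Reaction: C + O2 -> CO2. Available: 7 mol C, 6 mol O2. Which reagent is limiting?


Mole ratio available / coefficient:
  C: 7/1 = 7.000
  O2: 6/1 = 6.000
Smaller ratio is limiting.

O2


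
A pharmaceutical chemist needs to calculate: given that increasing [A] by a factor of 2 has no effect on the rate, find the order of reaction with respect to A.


rate ∝ [A]^n
rate ∝ [A]^0
Order in A: 0

0


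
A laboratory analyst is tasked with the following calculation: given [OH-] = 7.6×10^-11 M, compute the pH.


pOH = -log10([OH-]) = -log10(7.6×10^-11)
= 11 - log10(7.6) = 10.12
pH = 14 - pOH = 14 - 10.12 = 3.88

3.88


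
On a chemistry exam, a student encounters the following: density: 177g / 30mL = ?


ρ = mass/volume
= 177/30
= 5.9 g/mL

5.9 g/mL


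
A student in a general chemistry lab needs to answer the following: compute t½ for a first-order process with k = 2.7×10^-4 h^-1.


t½ = ln2/k = 0.693147/(2.7×10^-4 h^-1)
= 2567 h

2567 h


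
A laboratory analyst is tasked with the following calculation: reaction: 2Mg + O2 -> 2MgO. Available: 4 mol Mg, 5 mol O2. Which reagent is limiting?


Mole ratio available / coefficient:
  Mg: 4/2 = 2.000
  O2: 5/1 = 5.000
Smaller ratio is limiting.

Mg


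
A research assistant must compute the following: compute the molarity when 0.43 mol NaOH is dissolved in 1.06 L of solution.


M = n/V = 0.43/1.06 = 0.406 mol/L

0.406 M


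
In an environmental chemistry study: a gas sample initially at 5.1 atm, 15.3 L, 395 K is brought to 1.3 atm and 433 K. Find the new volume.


P1V1/T1 = P2V2/T2
V2 = P1V1T2/(T1P2)
= 5.1×15.3×433/(395×1.3)
= 65.797 L

65.797 L


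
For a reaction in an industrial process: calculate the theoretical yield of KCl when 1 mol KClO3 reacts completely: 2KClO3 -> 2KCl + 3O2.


Mole ratio KCl:KClO3 = 2:2
n(KCl) = 1 × 2/2 = 1.000 mol
mass = 1.000 × 74.55 = 74.55 g

74.55 g


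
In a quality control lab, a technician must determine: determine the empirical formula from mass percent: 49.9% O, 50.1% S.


Assume 100 g sample. Moles of each element:
  O: 49.9/16.0 = 3.119 mol
  S: 50.1/32.07 = 1.562 mol
Divide by smallest (1.562):
  O: 3.119/1.562 = 2.0
  S: 1.562/1.562 = 1.0
Empirical formula: SO2

SO2


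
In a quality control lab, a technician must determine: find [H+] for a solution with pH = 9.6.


[H+] = 10^(-pH) = 10^(-9.6)
= 2.51×10^-10 M

2.51×10^-10 M


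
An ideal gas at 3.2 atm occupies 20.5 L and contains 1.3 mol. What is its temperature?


PV = nRT  (R = 0.08206 L·atm/(mol·K))
T = PV/(nR) = 3.2×20.5/(1.3×0.08206)
= 65.60/0.106678
= 614.93 K

614.93 K


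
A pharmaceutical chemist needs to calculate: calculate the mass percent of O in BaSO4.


M(BaSO4) = 1×137.33 + 1×32.07 + 4×16.0 = 233.40 g/mol
Mass of O = 4 × 16.0 = 64.00 g/mol
% O = 64.00/233.40 × 100 = 27.42%

27.42%


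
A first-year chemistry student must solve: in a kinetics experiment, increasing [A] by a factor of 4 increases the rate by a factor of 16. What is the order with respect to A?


rate ∝ [A]^n
4^n = 16 → n = 2
Order in A: 2

2


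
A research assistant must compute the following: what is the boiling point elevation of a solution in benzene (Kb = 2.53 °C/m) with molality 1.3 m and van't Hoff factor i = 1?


ΔTb = Kb × m × i
= 2.53 × 1.3 × 1
= 3.289 °C

3.289 °C


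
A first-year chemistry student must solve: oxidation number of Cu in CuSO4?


Sulfate is -2, so Cu = +2
Oxidation number: +2

+2


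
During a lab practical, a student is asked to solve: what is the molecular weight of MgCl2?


M(MgCl2) = 1×24.31 + 2×35.45
= 24.31 + 70.9
= 95.21 g/mol

95.21 g/mol


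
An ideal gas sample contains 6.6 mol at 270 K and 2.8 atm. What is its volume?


PV = nRT  (R = 0.08206 L·atm/(mol·K))
V = nRT/P = 6.6×0.08206×270/2.8
= 52.225 L

52.225 L


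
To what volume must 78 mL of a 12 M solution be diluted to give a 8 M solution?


C1V1 = C2V2
12 × 78 = 8 × V2
V2 = 936/8 = 117.0 mL

117.0 mL


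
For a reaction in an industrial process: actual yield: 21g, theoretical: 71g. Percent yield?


% yield = actual/theoretical × 100
= 21/71 × 100
= 29.58%

29.58%


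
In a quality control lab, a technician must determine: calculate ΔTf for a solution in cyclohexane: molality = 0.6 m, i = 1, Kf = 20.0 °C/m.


ΔTf = Kf × m × i
= 20.0 × 0.6 × 1
= 12.0 °C

12.0 °C


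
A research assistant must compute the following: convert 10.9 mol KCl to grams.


M(KCl) = 74.55 g/mol
mass = n × M = 10.9 × 74.55 = 812.60 g

812.60 g


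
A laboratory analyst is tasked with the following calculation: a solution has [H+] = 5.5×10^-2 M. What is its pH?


pH = -log10([H+]) = -log10(5.5×10^-2)
= 2 - log10(5.5)
= 2 - 0.74
= 1.26

1.26


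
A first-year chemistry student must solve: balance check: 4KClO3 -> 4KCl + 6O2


Equation: 4KClO3 -> 4KCl + 6O2
Check atoms: Cl: 4=4, K: 4=4, O: 12=12
Balanced

Yes, balanced


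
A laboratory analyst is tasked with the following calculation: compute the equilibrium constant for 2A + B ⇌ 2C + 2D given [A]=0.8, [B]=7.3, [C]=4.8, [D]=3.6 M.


Kc = [C]^2[D]^2/([A]^2[B])
= (4.8^2 × 3.6^2)/(0.8^2 × 7.3^1)
= 298.5984/4.672
= 63.91

63.91


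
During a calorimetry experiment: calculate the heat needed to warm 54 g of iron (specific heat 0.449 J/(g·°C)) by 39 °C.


q = mcΔT = 54 × 0.449 × 39
= 945.59 J

945.59 J


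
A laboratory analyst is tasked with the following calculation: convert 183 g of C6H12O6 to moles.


M(C6H12O6) = 180.16 g/mol
n = mass/M = 183/180.16 = 1.0158 mol

1.0158 mol


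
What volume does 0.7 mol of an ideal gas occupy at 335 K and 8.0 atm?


PV = nRT  (R = 0.08206 L·atm/(mol·K))
V = nRT/P = 0.7×0.08206×335/8.0
= 2.405 L

2.405 L


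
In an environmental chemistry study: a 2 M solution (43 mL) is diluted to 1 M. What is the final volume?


C1V1 = C2V2
2 × 43 = 1 × V2
V2 = 86/1 = 86.0 mL

86.0 mL


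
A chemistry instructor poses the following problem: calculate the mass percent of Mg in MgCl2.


M(MgCl2) = 1×24.31 + 2×35.45 = 95.21 g/mol
Mass of Mg = 1 × 24.31 = 24.31 g/mol
% Mg = 24.31/95.21 × 100 = 25.53%

25.53%


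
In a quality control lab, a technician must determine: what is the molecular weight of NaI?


M(NaI) = 1×22.99 + 1×126.9
= 22.99 + 126.9
= 149.89 g/mol

149.89 g/mol


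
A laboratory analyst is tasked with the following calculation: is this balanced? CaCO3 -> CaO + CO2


Equation: CaCO3 -> CaO + CO2
Check atoms: C: 1=1, Ca: 1=1, O: 3=3
Balanced

Yes, balanced


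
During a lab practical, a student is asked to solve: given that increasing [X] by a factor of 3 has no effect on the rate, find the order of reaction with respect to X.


rate ∝ [X]^n
rate ∝ [X]^0
Order in X: 0

0


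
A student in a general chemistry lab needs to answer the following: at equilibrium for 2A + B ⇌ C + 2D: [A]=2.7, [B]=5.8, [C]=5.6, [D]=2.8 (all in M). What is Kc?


Kc = [C][D]^2/([A]^2[B])
= (5.6^1 × 2.8^2)/(2.7^2 × 5.8^1)
= 43.904/42.282
= 1.038

1.038


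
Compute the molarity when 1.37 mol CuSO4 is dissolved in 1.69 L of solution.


M = n/V = 1.37/1.69 = 0.811 mol/L

0.811 M


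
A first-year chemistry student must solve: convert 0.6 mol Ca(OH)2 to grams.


M(Ca(OH)2) = 74.1 g/mol
mass = n × M = 0.6 × 74.1 = 44.46 g

44.46 g


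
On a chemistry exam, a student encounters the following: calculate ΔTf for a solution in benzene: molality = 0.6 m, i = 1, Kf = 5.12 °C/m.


ΔTf = Kf × m × i
= 5.12 × 0.6 × 1
= 3.072 °C

3.072 °C


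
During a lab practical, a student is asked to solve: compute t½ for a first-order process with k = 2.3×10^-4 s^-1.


t½ = ln2/k = 0.693147/(2.3×10^-4 s^-1)
= 3014 s

3014 s


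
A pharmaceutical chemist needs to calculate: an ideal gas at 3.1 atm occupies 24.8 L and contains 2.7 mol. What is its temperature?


PV = nRT  (R = 0.08206 L·atm/(mol·K))
T = PV/(nR) = 3.1×24.8/(2.7×0.08206)
= 76.88/0.221562
= 346.99 K

346.99 K


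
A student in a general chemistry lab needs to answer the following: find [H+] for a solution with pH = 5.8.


[H+] = 10^(-pH) = 10^(-5.8)
= 1.58×10^-6 M

1.58×10^-6 M


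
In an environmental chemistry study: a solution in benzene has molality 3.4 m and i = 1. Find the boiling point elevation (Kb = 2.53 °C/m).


ΔTb = Kb × m × i
= 2.53 × 3.4 × 1
= 8.602 °C

8.602 °C


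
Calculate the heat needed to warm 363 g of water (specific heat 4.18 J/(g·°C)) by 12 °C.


q = mcΔT = 363 × 4.18 × 12
= 18208.08 J

18208.08 J


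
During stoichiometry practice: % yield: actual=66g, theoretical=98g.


% yield = actual/theoretical × 100
= 66/98 × 100
= 67.35%

67.35%


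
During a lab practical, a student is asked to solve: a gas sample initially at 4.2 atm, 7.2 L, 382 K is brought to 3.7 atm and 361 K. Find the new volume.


P1V1/T1 = P2V2/T2
V2 = P1V1T2/(T1P2)
= 4.2×7.2×361/(382×3.7)
= 7.724 L

7.724 L


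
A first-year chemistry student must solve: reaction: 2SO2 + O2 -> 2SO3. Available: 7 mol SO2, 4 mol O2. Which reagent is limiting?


Mole ratio available / coefficient:
  SO2: 7/2 = 3.500
  O2: 4/1 = 4.000
Smaller ratio is limiting.

SO2


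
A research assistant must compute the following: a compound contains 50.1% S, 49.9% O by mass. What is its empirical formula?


Assume 100 g sample. Moles of each element:
  S: 50.1/32.07 = 1.562 mol
  O: 49.9/16.0 = 3.119 mol
Divide by smallest (1.562):
  S: 1.562/1.562 = 1.0
  O: 3.119/1.562 = 2.0
Empirical formula: SO2

SO2


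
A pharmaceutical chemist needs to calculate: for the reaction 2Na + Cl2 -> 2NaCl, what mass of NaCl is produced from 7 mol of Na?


Mole ratio NaCl:Na = 2:2
n(NaCl) = 7 × 2/2 = 7.000 mol
mass = 7.000 × 58.44 = 409.08 g

409.08 g


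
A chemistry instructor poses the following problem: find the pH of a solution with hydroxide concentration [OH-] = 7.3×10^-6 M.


pOH = -log10([OH-]) = -log10(7.3×10^-6)
= 6 - log10(7.3) = 5.14
pH = 14 - pOH = 14 - 5.14 = 8.86

8.86


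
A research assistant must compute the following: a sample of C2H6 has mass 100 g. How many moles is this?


M(C2H6) = 30.07 g/mol
n = mass/M = 100/30.07 = 3.3256 mol

3.3256 mol


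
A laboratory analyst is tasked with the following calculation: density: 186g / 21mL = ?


ρ = mass/volume
= 186/21
= 8.857 g/mL

8.857 g/mL


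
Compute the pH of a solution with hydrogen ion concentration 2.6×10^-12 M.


pH = -log10([H+]) = -log10(2.6×10^-12)
= 12 - log10(2.6)
= 12 - 0.41
= 11.59

11.59


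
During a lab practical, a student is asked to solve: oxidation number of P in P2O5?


2x + 5(-2) = 0, so x = +5
Oxidation number: +5

+5


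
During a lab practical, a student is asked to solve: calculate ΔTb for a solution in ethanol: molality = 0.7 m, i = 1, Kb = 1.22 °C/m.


ΔTb = Kb × m × i
= 1.22 × 0.7 × 1
= 0.854 °C

0.854 °C


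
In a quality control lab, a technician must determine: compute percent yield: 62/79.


% yield = actual/theoretical × 100
= 62/79 × 100
= 78.48%

78.48%


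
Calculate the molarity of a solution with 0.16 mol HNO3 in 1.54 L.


M = n/V = 0.16/1.54 = 0.104 mol/L

0.104 M


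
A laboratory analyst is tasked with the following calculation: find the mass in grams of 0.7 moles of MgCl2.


M(MgCl2) = 95.21 g/mol
mass = n × M = 0.7 × 95.21 = 66.65 g

66.65 g


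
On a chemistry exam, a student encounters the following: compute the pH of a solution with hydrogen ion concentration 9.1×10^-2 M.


pH = -log10([H+]) = -log10(9.1×10^-2)
= 2 - log10(9.1)
= 2 - 0.96
= 1.04

1.04


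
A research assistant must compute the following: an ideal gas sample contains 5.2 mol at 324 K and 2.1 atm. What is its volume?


PV = nRT  (R = 0.08206 L·atm/(mol·K))
V = nRT/P = 5.2×0.08206×324/2.1
= 65.836 L

65.836 L


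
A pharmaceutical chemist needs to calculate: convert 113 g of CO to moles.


M(CO) = 28.01 g/mol
n = mass/M = 113/28.01 = 4.0343 mol

4.0343 mol


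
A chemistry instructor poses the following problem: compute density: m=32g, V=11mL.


ρ = mass/volume
= 32/11
= 2.909 g/mL

2.909 g/mL


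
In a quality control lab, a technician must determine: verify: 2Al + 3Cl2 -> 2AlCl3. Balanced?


Equation: 2Al + 3Cl2 -> 2AlCl3
Check atoms: Al: 2=2, Cl: 6=6
Balanced

Yes, balanced


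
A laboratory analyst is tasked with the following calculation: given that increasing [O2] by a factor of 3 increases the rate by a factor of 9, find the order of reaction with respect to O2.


rate ∝ [O2]^n
3^n = 9 → n = 2
Order in O2: 2

2


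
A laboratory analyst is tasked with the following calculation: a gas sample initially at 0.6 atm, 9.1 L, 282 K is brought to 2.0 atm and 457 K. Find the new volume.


P1V1/T1 = P2V2/T2
V2 = P1V1T2/(T1P2)
= 0.6×9.1×457/(282×2.0)
= 4.424 L

4.424 L


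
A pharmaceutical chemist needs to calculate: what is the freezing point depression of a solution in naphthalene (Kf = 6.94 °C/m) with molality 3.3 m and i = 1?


ΔTf = Kf × m × i
= 6.94 × 3.3 × 1
= 22.902 °C

22.902 °C


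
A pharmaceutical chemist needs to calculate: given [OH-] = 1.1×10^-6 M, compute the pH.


pOH = -log10([OH-]) = -log10(1.1×10^-6)
= 6 - log10(1.1) = 5.96
pH = 14 - pOH = 14 - 5.96 = 8.04

8.04


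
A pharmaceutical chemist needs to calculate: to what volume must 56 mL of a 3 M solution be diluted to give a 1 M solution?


C1V1 = C2V2
3 × 56 = 1 × V2
V2 = 168/1 = 168.0 mL

168.0 mL


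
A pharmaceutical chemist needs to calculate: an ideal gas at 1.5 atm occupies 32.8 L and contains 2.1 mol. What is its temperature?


PV = nRT  (R = 0.08206 L·atm/(mol·K))
T = PV/(nR) = 1.5×32.8/(2.1×0.08206)
= 49.20/0.172326
= 285.51 K

285.51 K


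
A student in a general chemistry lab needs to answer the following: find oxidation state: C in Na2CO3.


2(+1) + x + 3(-2) = 0, so x = +4
Oxidation number: +4

+4


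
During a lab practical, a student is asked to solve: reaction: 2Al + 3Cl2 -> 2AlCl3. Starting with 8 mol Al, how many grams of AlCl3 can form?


Mole ratio AlCl3:Al = 2:2
n(AlCl3) = 8 × 2/2 = 8.000 mol
mass = 8.000 × 133.33 = 1066.64 g

1066.64 g


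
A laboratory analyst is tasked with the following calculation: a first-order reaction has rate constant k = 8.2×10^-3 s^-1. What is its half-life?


t½ = ln2/k = 0.693147/(8.2×10^-3 s^-1)
= 84.53 s

84.53 s


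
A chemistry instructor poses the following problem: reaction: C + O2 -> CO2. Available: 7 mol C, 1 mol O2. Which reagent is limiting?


Mole ratio available / coefficient:
  C: 7/1 = 7.000
  O2: 1/1 = 1.000
Smaller ratio is limiting.

O2


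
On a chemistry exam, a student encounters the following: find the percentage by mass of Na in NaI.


M(NaI) = 1×22.99 + 1×126.9 = 149.89 g/mol
Mass of Na = 1 × 22.99 = 22.99 g/mol
% Na = 22.99/149.89 × 100 = 15.34%

15.34%


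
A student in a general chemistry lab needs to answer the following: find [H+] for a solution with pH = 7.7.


[H+] = 10^(-pH) = 10^(-7.7)
= 2.0×10^-8 M

2.0×10^-8 M


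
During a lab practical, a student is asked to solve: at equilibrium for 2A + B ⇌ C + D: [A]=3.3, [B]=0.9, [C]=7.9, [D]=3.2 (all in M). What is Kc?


Kc = [C][D]/([A]^2[B])
= (7.9^1 × 3.2^1)/(3.3^2 × 0.9^1)
= 25.28/9.801
= 2.579

2.579


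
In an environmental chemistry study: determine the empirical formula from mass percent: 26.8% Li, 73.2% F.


Assume 100 g sample. Moles of each element:
  Li: 26.8/6.94 = 3.862 mol
  F: 73.2/19.0 = 3.853 mol
Divide by smallest (3.853):
  Li: 3.862/3.853 = 1.0
  F: 3.853/3.853 = 1.0
Empirical formula: LiF

LiF


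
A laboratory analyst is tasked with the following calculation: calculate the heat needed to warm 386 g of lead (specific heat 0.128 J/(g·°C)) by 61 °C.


q = mcΔT = 386 × 0.128 × 61
= 3013.89 J

3013.89 J


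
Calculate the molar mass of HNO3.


M(HNO3) = 1×1.008 + 1×14.01 + 3×16.0
= 1.01 + 14.01 + 48.0
= 63.02 g/mol

63.02 g/mol


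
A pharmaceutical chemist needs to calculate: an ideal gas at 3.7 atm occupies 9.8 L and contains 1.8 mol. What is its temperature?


PV = nRT  (R = 0.08206 L·atm/(mol·K))
T = PV/(nR) = 3.7×9.8/(1.8×0.08206)
= 36.26/0.147708
= 245.48 K

245.48 K


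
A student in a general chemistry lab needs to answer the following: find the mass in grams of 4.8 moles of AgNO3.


M(AgNO3) = 169.88 g/mol
mass = n × M = 4.8 × 169.88 = 815.42 g

815.42 g


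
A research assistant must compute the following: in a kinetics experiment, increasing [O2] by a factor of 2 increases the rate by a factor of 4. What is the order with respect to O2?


rate ∝ [O2]^n
2^n = 4 → n = 2
Order in O2: 2

2


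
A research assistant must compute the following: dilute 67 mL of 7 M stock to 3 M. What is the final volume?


C1V1 = C2V2
7 × 67 = 3 × V2
V2 = 469/3 = 156.33 mL

156.33 mL


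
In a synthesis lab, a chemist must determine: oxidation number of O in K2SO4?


O is usually -2
Oxidation number: -2

-2


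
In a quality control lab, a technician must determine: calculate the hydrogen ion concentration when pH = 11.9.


[H+] = 10^(-pH) = 10^(-11.9)
= 1.26×10^-12 M

1.26×10^-12 M


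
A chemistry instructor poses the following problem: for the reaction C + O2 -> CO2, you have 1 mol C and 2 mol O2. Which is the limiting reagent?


Mole ratio available / coefficient:
  C: 1/1 = 1.000
  O2: 2/1 = 2.000
Smaller ratio is limiting.

C


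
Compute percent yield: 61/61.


% yield = actual/theoretical × 100
= 61/61 × 100
= 100.0%

100.0%


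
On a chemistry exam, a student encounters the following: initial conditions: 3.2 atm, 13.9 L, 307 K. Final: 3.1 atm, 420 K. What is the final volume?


P1V1/T1 = P2V2/T2
V2 = P1V1T2/(T1P2)
= 3.2×13.9×420/(307×3.1)
= 19.63 L

19.63 L


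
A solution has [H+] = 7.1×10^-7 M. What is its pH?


pH = -log10([H+]) = -log10(7.1×10^-7)
= 7 - log10(7.1)
= 7 - 0.85
= 6.15

6.15


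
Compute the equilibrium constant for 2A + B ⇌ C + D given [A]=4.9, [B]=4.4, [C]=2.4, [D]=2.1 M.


Kc = [C][D]/([A]^2[B])
= (2.4^1 × 2.1^1)/(4.9^2 × 4.4^1)
= 5.04/105.644
= 0.04771

0.04771


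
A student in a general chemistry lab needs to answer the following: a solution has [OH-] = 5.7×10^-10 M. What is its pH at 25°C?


pOH = -log10([OH-]) = -log10(5.7×10^-10)
= 10 - log10(5.7) = 9.24
pH = 14 - pOH = 14 - 9.24 = 4.76

4.76


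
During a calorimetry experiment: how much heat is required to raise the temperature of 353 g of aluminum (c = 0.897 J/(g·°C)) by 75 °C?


q = mcΔT = 353 × 0.897 × 75
= 23748.08 J

23748.08 J


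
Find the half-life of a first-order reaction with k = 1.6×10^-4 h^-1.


t½ = ln2/k = 0.693147/(1.6×10^-4 h^-1)
= 4332 h

4332 h


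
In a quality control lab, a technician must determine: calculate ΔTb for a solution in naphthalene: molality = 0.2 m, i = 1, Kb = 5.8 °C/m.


ΔTb = Kb × m × i
= 5.8 × 0.2 × 1
= 1.16 °C

1.16 °C


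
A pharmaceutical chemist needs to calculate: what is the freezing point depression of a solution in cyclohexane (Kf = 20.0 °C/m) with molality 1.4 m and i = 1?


ΔTf = Kf × m × i
= 20.0 × 1.4 × 1
= 28.0 °C

28.0 °C


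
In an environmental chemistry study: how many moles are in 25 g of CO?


M(CO) = 28.01 g/mol
n = mass/M = 25/28.01 = 0.8925 mol

0.8925 mol


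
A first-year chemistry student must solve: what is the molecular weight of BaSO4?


M(BaSO4) = 1×137.33 + 1×32.07 + 4×16.0
= 137.33 + 32.07 + 64.0
= 233.4 g/mol

233.4 g/mol


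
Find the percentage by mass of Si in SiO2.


M(SiO2) = 1×28.09 + 2×16.0 = 60.09 g/mol
Mass of Si = 1 × 28.09 = 28.09 g/mol
% Si = 28.09/60.09 × 100 = 46.75%

46.75%


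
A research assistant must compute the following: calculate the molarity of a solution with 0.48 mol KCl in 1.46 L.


M = n/V = 0.48/1.46 = 0.329 mol/L

0.329 M


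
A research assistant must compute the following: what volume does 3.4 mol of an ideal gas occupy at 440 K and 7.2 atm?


PV = nRT  (R = 0.08206 L·atm/(mol·K))
V = nRT/P = 3.4×0.08206×440/7.2
= 17.05 L

17.05 L


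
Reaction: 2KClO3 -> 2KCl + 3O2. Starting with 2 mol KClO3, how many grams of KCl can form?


Mole ratio KCl:KClO3 = 2:2
n(KCl) = 2 × 2/2 = 2.000 mol
mass = 2.000 × 74.55 = 149.1 g

149.1 g


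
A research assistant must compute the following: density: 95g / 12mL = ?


ρ = mass/volume
= 95/12
= 7.917 g/mL

7.917 g/mL


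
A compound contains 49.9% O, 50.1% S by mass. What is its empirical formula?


Assume 100 g sample. Moles of each element:
  O: 49.9/16.0 = 3.119 mol
  S: 50.1/32.07 = 1.562 mol
Divide by smallest (1.562):
  O: 3.119/1.562 = 2.0
  S: 1.562/1.562 = 1.0
Empirical formula: SO2

SO2


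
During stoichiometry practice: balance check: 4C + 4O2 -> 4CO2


Equation: 4C + 4O2 -> 4CO2
Check atoms: C: 4=4, O: 8=8
Balanced

Yes, balanced


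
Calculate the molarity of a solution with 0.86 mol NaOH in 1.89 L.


M = n/V = 0.86/1.89 = 0.455 mol/L

0.455 M


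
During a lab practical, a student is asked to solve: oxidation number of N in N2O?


2x + (-2) = 0, so x = +1
Oxidation number: +1

+1


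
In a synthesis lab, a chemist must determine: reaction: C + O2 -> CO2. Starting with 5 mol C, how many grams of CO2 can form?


Mole ratio CO2:C = 1:1
n(CO2) = 5 × 1/1 = 5.000 mol
mass = 5.000 × 44.01 = 220.05 g

220.05 g


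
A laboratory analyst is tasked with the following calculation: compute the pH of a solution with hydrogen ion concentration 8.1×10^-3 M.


pH = -log10([H+]) = -log10(8.1×10^-3)
= 3 - log10(8.1)
= 3 - 0.91
= 2.09

2.09


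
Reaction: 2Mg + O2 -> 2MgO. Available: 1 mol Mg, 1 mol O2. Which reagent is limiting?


Mole ratio available / coefficient:
  Mg: 1/2 = 0.500
  O2: 1/1 = 1.000
Smaller ratio is limiting.

Mg


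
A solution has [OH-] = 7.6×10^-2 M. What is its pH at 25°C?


pOH = -log10([OH-]) = -log10(7.6×10^-2)
= 2 - log10(7.6) = 1.12
pH = 14 - pOH = 14 - 1.12 = 12.88

12.88


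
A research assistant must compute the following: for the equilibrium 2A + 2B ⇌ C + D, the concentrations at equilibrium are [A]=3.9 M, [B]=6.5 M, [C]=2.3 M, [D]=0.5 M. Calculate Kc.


Kc = [C][D]/([A]^2[B]^2)
= (2.3^1 × 0.5^1)/(3.9^2 × 6.5^2)
= 1.15/642.6225
= 0.001790

0.001790


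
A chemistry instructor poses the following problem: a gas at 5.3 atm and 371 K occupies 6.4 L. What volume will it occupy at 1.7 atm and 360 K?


P1V1/T1 = P2V2/T2
V2 = P1V1T2/(T1P2)
= 5.3×6.4×360/(371×1.7)
= 19.361 L

19.361 L


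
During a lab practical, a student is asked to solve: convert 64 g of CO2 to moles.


M(CO2) = 44.01 g/mol
n = mass/M = 64/44.01 = 1.4542 mol

1.4542 mol


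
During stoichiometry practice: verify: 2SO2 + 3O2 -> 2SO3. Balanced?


Equation: 2SO2 + 3O2 -> 2SO3
Check atoms: O: 10≠6, S: 2=2
Not balanced

No, not balanced


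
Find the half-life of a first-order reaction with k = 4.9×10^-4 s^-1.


t½ = ln2/k = 0.693147/(4.9×10^-4 s^-1)
= 1415 s

1415 s


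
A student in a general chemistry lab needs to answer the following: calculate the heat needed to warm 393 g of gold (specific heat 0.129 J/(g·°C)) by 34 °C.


q = mcΔT = 393 × 0.129 × 34
= 1723.70 J

1723.70 J


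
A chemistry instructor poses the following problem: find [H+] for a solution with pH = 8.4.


[H+] = 10^(-pH) = 10^(-8.4)
= 3.98×10^-9 M

3.98×10^-9 M


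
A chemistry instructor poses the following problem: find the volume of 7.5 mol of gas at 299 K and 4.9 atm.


PV = nRT  (R = 0.08206 L·atm/(mol·K))
V = nRT/P = 7.5×0.08206×299/4.9
= 37.555 L

37.555 L


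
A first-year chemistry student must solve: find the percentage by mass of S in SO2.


M(SO2) = 1×32.07 + 2×16.0 = 64.07 g/mol
Mass of S = 1 × 32.07 = 32.07 g/mol
% S = 32.07/64.07 × 100 = 50.05%

50.05%


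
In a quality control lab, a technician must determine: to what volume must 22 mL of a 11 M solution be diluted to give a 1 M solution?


C1V1 = C2V2
11 × 22 = 1 × V2
V2 = 242/1 = 242.0 mL

242.0 mL


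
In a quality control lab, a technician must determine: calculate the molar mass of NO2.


M(NO2) = 1×14.01 + 2×16.0
= 14.01 + 32.0
= 46.01 g/mol

46.01 g/mol


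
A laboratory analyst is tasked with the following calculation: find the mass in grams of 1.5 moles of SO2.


M(SO2) = 64.07 g/mol
mass = n × M = 1.5 × 64.07 = 96.11 g

96.11 g


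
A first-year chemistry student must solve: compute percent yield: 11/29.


% yield = actual/theoretical × 100
= 11/29 × 100
= 37.93%

37.93%


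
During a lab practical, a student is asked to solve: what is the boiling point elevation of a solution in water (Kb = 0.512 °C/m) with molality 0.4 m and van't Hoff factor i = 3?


ΔTb = Kb × m × i
= 0.512 × 0.4 × 3
= 0.6144 °C

0.6144 °C


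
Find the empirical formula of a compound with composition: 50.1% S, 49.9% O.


Assume 100 g sample. Moles of each element:
  S: 50.1/32.07 = 1.562 mol
  O: 49.9/16.0 = 3.119 mol
Divide by smallest (1.562):
  S: 1.562/1.562 = 1.0
  O: 3.119/1.562 = 2.0
Empirical formula: SO2

SO2


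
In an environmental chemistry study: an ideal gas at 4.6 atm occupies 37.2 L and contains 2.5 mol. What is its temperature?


PV = nRT  (R = 0.08206 L·atm/(mol·K))
T = PV/(nR) = 4.6×37.2/(2.5×0.08206)
= 171.12/0.205150
= 834.12 K

834.12 K


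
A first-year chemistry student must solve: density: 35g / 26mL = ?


ρ = mass/volume
= 35/26
= 1.346 g/mL

1.346 g/mL


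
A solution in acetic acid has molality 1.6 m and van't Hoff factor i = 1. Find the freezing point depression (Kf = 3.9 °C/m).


ΔTf = Kf × m × i
= 3.9 × 1.6 × 1
= 6.24 °C

6.24 °C


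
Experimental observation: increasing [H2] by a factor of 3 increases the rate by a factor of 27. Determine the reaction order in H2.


rate ∝ [H2]^n
3^n = 27 → n = 3
Order in H2: 3

3


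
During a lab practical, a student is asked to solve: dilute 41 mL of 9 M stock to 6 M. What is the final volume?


C1V1 = C2V2
9 × 41 = 6 × V2
V2 = 369/6 = 61.5 mL

61.5 mL


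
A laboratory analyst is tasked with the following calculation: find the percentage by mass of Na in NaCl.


M(NaCl) = 1×22.99 + 1×35.45 = 58.44 g/mol
Mass of Na = 1 × 22.99 = 22.99 g/mol
% Na = 22.99/58.44 × 100 = 39.34%

39.34%


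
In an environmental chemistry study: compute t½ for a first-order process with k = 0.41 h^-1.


t½ = ln2/k = 0.693147/(0.41 h^-1)
= 1.691 h

1.691 h


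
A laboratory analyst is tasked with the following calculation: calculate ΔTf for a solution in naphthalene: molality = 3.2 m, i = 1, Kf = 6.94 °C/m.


ΔTf = Kf × m × i
= 6.94 × 3.2 × 1
= 22.208 °C

22.208 °C


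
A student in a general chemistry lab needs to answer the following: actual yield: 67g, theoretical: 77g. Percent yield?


% yield = actual/theoretical × 100
= 67/77 × 100
= 87.01%

87.01%


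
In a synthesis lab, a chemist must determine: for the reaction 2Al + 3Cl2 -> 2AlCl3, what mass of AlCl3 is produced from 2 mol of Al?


Mole ratio AlCl3:Al = 2:2
n(AlCl3) = 2 × 2/2 = 2.000 mol
mass = 2.000 × 133.33 = 266.66 g

266.66 g


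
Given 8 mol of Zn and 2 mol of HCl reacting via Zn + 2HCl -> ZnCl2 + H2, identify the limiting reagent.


Mole ratio available / coefficient:
  Zn: 8/1 = 8.000
  HCl: 2/2 = 1.000
Smaller ratio is limiting.

HCl


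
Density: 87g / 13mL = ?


ρ = mass/volume
= 87/13
= 6.692 g/mL

6.692 g/mL


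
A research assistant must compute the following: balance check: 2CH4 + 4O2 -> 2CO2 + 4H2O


Equation: 2CH4 + 4O2 -> 2CO2 + 4H2O
Check atoms: C: 2=2, H: 8=8, O: 8=8
Balanced

Yes, balanced


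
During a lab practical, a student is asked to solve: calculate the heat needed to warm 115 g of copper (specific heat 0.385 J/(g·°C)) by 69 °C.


q = mcΔT = 115 × 0.385 × 69
= 3054.98 J

3054.98 J


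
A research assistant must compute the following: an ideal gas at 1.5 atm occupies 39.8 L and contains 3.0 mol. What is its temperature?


PV = nRT  (R = 0.08206 L·atm/(mol·K))
T = PV/(nR) = 1.5×39.8/(3.0×0.08206)
= 59.70/0.246180
= 242.51 K

242.51 K


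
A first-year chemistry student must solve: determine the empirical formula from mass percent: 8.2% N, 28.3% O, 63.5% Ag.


Assume 100 g sample. Moles of each element:
  N: 8.2/14.01 = 0.585 mol
  O: 28.3/16.0 = 1.769 mol
  Ag: 63.5/107.87 = 0.589 mol
Divide by smallest (0.585):
  N: 0.585/0.585 = 1.0
  O: 1.769/0.585 = 3.02
  Ag: 0.589/0.585 = 1.01
Empirical formula: AgNO3

AgNO3


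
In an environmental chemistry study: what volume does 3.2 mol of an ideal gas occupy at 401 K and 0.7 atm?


PV = nRT  (R = 0.08206 L·atm/(mol·K))
V = nRT/P = 3.2×0.08206×401/0.7
= 150.428 L

150.428 L


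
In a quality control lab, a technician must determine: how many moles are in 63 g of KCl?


M(KCl) = 74.55 g/mol
n = mass/M = 63/74.55 = 0.8451 mol

0.8451 mol


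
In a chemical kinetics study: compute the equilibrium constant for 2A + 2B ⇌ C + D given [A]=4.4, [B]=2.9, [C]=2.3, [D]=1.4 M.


Kc = [C][D]/([A]^2[B]^2)
= (2.3^1 × 1.4^1)/(4.4^2 × 2.9^2)
= 3.22/162.8176
= 0.01978

0.01978


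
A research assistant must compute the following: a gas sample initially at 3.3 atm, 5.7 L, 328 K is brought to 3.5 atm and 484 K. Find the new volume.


P1V1/T1 = P2V2/T2
V2 = P1V1T2/(T1P2)
= 3.3×5.7×484/(328×3.5)
= 7.93 L

7.93 L


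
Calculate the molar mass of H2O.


M(H2O) = 2×1.008 + 1×16.0
= 2.02 + 16.0
= 18.02 g/mol

18.02 g/mol


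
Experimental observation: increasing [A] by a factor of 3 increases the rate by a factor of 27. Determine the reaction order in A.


rate ∝ [A]^n
3^n = 27 → n = 3
Order in A: 3

3


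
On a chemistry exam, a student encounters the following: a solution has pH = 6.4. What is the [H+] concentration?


[H+] = 10^(-pH) = 10^(-6.4)
= 3.98×10^-7 M

3.98×10^-7 M


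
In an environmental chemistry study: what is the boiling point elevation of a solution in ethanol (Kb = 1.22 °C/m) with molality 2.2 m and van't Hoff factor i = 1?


ΔTb = Kb × m × i
= 1.22 × 2.2 × 1
= 2.684 °C

2.684 °C


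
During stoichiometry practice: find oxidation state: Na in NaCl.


Group 1 metal: +1
Oxidation number: +1

+1


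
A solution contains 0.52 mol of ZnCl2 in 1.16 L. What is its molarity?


M = n/V = 0.52/1.16 = 0.448 mol/L

0.448 M


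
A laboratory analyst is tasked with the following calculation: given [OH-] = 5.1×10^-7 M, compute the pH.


pOH = -log10([OH-]) = -log10(5.1×10^-7)
= 7 - log10(5.1) = 6.29
pH = 14 - pOH = 14 - 6.29 = 7.71

7.71


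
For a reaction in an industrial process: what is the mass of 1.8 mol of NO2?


M(NO2) = 46.01 g/mol
mass = n × M = 1.8 × 46.01 = 82.82 g

82.82 g


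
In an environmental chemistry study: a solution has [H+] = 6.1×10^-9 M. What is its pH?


pH = -log10([H+]) = -log10(6.1×10^-9)
= 9 - log10(6.1)
= 9 - 0.79
= 8.21

8.21


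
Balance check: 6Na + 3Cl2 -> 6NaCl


Equation: 6Na + 3Cl2 -> 6NaCl
Check atoms: Cl: 6=6, Na: 6=6
Balanced

Yes, balanced


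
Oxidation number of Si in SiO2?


x + 2(-2) = 0, so x = +4
Oxidation number: +4

+4


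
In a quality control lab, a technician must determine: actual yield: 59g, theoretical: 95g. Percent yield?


% yield = actual/theoretical × 100
= 59/95 × 100
= 62.11%

62.11%


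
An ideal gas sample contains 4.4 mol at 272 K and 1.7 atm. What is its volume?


PV = nRT  (R = 0.08206 L·atm/(mol·K))
V = nRT/P = 4.4×0.08206×272/1.7
= 57.77 L

57.77 L


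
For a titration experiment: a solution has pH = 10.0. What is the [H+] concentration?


[H+] = 10^(-pH) = 10^(-10.0)
= 1.0×10^-10 M

1.0×10^-10 M


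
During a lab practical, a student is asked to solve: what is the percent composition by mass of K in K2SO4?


M(K2SO4) = 2×39.1 + 1×32.07 + 4×16.0 = 174.27 g/mol
Mass of K = 2 × 39.1 = 78.20 g/mol
% K = 78.20/174.27 × 100 = 44.87%

44.87%


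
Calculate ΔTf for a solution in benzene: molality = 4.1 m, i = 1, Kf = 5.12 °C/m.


ΔTf = Kf × m × i
= 5.12 × 4.1 × 1
= 20.992 °C

20.992 °C


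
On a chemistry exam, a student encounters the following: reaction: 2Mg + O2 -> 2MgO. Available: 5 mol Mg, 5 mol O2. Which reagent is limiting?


Mole ratio available / coefficient:
  Mg: 5/2 = 2.500
  O2: 5/1 = 5.000
Smaller ratio is limiting.

Mg


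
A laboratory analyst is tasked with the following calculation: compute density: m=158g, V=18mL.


ρ = mass/volume
= 158/18
= 8.778 g/mL

8.778 g/mL


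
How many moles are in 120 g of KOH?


M(KOH) = 56.11 g/mol
n = mass/M = 120/56.11 = 2.1387 mol

2.1387 mol


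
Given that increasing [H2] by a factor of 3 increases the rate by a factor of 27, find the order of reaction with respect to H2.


rate ∝ [H2]^n
3^n = 27 → n = 3
Order in H2: 3

3


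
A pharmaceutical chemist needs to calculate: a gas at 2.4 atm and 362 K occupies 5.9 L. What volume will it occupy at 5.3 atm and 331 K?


P1V1/T1 = P2V2/T2
V2 = P1V1T2/(T1P2)
= 2.4×5.9×331/(362×5.3)
= 2.443 L

2.443 L


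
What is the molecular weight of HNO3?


M(HNO3) = 1×1.008 + 1×14.01 + 3×16.0
= 1.01 + 14.01 + 48.0
= 63.02 g/mol

63.02 g/mol


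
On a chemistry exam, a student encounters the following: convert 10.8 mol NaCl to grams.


M(NaCl) = 58.44 g/mol
mass = n × M = 10.8 × 58.44 = 631.15 g

631.15 g


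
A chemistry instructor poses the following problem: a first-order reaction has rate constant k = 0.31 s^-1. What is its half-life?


t½ = ln2/k = 0.693147/(0.31 s^-1)
= 2.236 s

2.236 s


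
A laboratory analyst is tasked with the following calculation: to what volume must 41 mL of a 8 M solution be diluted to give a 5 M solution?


C1V1 = C2V2
8 × 41 = 5 × V2
V2 = 328/5 = 65.6 mL

65.6 mL


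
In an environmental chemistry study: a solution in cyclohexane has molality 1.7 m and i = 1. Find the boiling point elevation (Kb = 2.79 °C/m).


ΔTb = Kb × m × i
= 2.79 × 1.7 × 1
= 4.743 °C

4.743 °C


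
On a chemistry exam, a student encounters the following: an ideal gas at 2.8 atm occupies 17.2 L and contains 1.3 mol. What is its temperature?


PV = nRT  (R = 0.08206 L·atm/(mol·K))
T = PV/(nR) = 2.8×17.2/(1.3×0.08206)
= 48.16/0.106678
= 451.45 K

451.45 K


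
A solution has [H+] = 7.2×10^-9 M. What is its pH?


pH = -log10([H+]) = -log10(7.2×10^-9)
= 9 - log10(7.2)
= 9 - 0.86
= 8.14

8.14


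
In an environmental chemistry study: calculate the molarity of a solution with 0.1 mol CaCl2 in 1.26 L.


M = n/V = 0.1/1.26 = 0.079 mol/L

0.079 M


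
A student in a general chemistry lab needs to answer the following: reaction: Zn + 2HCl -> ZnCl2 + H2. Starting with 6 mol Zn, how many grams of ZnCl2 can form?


Mole ratio ZnCl2:Zn = 1:1
n(ZnCl2) = 6 × 1/1 = 6.000 mol
mass = 6.000 × 136.28 = 817.68 g

817.68 g
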